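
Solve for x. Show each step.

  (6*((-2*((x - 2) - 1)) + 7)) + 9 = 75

Step 1. [(6*((-2*((x - 2) - 1)) + 7)) + 9 = 75] +9 is outermost — subtract 9 both sides. So sub: 6*((-2*((x - 2) - 1)) + 7) = 66.
Step 2. [6*((-2*((x - 2) - 1)) + 7) = 66] 6·(inner) — divide through by 6 ⇒ div: (-2*((x - 2) - 1)) + 7 = 11.
Step 3. [(-2*((x - 2) - 1)) + 7 = 11] peel the +7: subtract 7 from each side ⇒ sub: -2*((x - 2) - 1) = 4.
Step 4. [-2*((x - 2) - 1) = 4] -2 out front; divide by -2, so div: (x - 2) - 1 = -2.
Step 5. [(x - 2) - 1 = -2] add 1: x sits inside (… - 1). So sub: x - 2 = -1.
Step 6. [x - 2 = -1] the outer -2 inverts by adding 2 ⇒ sub: x = 1.

Answer: x ∈ {1}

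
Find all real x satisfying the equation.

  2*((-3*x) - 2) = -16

Step 1. [2*((-3*x) - 2) = -16] 2·(inner) — divide through by 2 ⇒ div: (-3*x) - 2 = -8.
Step 2. [(-3*x) - 2 = -8] the outer -2 inverts by adding 2. So sub: -3*x = -6.
Step 3. [-3*x = -6] -3·(inner) — divide through by -3. So div: x = 2.

Answer: x ∈ {2}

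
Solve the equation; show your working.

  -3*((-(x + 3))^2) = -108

Step 1. [-3*((-(x + 3))^2) = -108] leading coefficient -3: divide by -3. So div: (-(x + 3))^2 = 36.
Step 2. [(-(x + 3))^2 = 36] √ both sides: 36 ≥ 0 gives two branches, so sqrt: -(x + 3) = 6 or -6.
Step 3. [-(x + 3) = 6 or -6] flip signs both sides. So neg: x + 3 = -6 or 6.
Step 4. [x + 3 = -6 or 6] +3 is outermost — subtract 3 both sides, so sub: x = -9 or 3.

Answer: x ∈ {-9, 3}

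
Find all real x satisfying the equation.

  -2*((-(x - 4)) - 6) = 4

Step 1. [-2*((-(x - 4)) - 6) = 4] LHS = -2·(…); ÷-2 both sides ⇒ div: (-(x - 4)) - 6 = -2.
Step 2. [(-(x - 4)) - 6 = -2] add 6: x sits inside (… - 6), so sub: -(x - 4) = 4.
Step 3. [-(x - 4) = 4] LHS negated; negate both sides, so neg: x - 4 = -4.
Step 4. [x - 4 = -4] -4 is outermost — add 4 both sides. So sub: x = 0.

Answer: x ∈ {0}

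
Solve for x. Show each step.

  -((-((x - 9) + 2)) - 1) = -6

Step 1. [-((-((x - 9) + 2)) - 1) = -6] leading − — multiply by −1, so neg: (-((x - 9) + 2)) - 1 = 6.
Step 2. [(-((x - 9) + 2)) - 1 = 6] peel the -1: add 1 from each side ⇒ sub: -((x - 9) + 2) = 7.
Step 3. [-((x - 9) + 2) = 7] leading − — multiply by −1, so neg: (x - 9) + 2 = -7.
Step 4. [(x - 9) + 2 = -7] the outer +2 inverts by subtracting 2 ⇒ sub: x - 9 = -9.
Step 5. [x - 9 = -9] the outer -9 inverts by adding 9, so sub: x = 0.

Answer: x ∈ {0}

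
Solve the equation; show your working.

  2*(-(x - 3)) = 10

Step 1. [2*(-(x - 3)) = 10] divide by the outer 2. So div: -(x - 3) = 5.
Step 2. [-(x - 3) = 5] flip signs both sides. So neg: x - 3 = -5.
Step 3. [x - 3 = -5] -3 is outermost — add 3 both sides, so sub: x = -2.

Answer: x ∈ {-2}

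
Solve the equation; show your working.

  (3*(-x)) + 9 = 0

Step 1. [(3*(-x)) + 9 = 0] 3 | LHS and 3 | 0: pull 3 out. So factor: (-x) + 3 = 0.
Step 2. [(-x) + 3 = 0] peel the +3: subtract 3 from each side ⇒ sub: -x = -3.
Step 3. [-x = -3] leading − — multiply by −1. So neg: x = 3.

Answer: x ∈ {3}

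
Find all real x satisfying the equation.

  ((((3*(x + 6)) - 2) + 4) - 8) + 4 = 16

Step 1. [((((3*(x + 6)) - 2) + 4) - 8) + 4 = 16] +4 is outermost — subtract 4 both sides ⇒ sub: (((3*(x + 6)) - 2) + 4) - 8 = 12.
Step 2. [(((3*(x + 6)) - 2) + 4) - 8 = 12] peel the -8: add 8 from each side ⇒ sub: ((3*(x + 6)) - 2) + 4 = 20.
Step 3. [((3*(x + 6)) - 2) + 4 = 20] peel the +4: subtract 4 from each side, so sub: (3*(x + 6)) - 2 = 16.
Step 4. [(3*(x + 6)) - 2 = 16] 2 comes off first (add 2), so sub: 3*(x + 6) = 18.
Step 5. [3*(x + 6) = 18] LHS = 3·(…); ÷3 both sides, so div: x + 6 = 6.
Step 6. [x + 6 = 6] subtract 6: x sits inside (… + 6) ⇒ sub: x = 0.

Answer: x ∈ {0}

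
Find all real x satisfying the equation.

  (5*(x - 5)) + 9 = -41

Step 1. [(5*(x - 5)) + 9 = -41] subtract 9: x sits inside (… + 9). So sub: 5*(x - 5) = -50.
Step 2. [5*(x - 5) = -50] 5 out front; divide by 5 ⇒ div: x - 5 = -10.
Step 3. [x - 5 = -10] add 5: x sits inside (… - 5) ⇒ sub: x = -5.

Answer: x ∈ {-5}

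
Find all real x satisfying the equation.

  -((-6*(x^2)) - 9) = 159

Step 1. [-((-6*(x^2)) - 9) = 159] LHS negated; negate both sides, so neg: (-6*(x^2)) - 9 = -159.
Step 2. [(-6*(x^2)) - 9 = -159] -9 is outermost — add 9 both sides ⇒ sub: -6*(x^2) = -150.
Step 3. [-6*(x^2) = -150] divide by the outer -6, so div: x^2 = 25.
Step 4. [x^2 = 25] √ both sides: 25 ≥ 0 gives two branches ⇒ sqrt: x = 5 or -5.

Answer: x ∈ {-5, 5}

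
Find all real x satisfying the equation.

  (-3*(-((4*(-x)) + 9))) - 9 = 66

Step 1. [(-3*(-((4*(-x)) + 9))) - 9 = 66] the outer -9 inverts by adding 9 ⇒ sub: -3*(-((4*(-x)) + 9)) = 75.
Step 2. [-3*(-((4*(-x)) + 9)) = 75] -3 out front; divide by -3 ⇒ div: -((4*(-x)) + 9) = -25.
Step 3. [-((4*(-x)) + 9) = -25] leading − — multiply by −1, so neg: (4*(-x)) + 9 = 25.
Step 4. [(4*(-x)) + 9 = 25] peel the +9: subtract 9 from each side. So sub: 4*(-x) = 16.
Step 5. [4*(-x) = 16] 4·(inner) — divide through by 4. So div: -x = 4.
Step 6. [-x = 4] leading − — multiply by −1, so neg: x = -4.

Answer: x ∈ {-4}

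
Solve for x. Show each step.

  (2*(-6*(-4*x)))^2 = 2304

Step 1. [(2*(-6*(-4*x)))^2 = 2304] LHS squared, RHS 2304 ≥ 0: apply √ (±) ⇒ sqrt: 2*(-6*(-4*x)) = 48 or -48.
Step 2. [2*(-6*(-4*x)) = 48 or -48] leading coefficient 2: divide by 2, so div: -6*(-4*x) = 24 or -24.
Step 3. [-6*(-4*x) = 24 or -24] leading coefficient -6: divide by -6. So div: -4*x = -4 or 4.
Step 4. [-4*x = -4 or 4] divide by the outer -4, so div: x = 1 or -1.

Answer: x ∈ {-1, 1}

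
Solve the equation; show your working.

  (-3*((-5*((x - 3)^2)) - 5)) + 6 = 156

Step 1. [(-3*((-5*((x - 3)^2)) - 5)) + 6 = 156] common factor -3 (LHS and 156) — divide through. So factor: ((-5*((x - 3)^2)) - 5) - 2 = -52.
Step 2. [((-5*((x - 3)^2)) - 5) - 2 = -52] add 2: x sits inside (… - 2), so sub: (-5*((x - 3)^2)) - 5 = -50.
Step 3. [(-5*((x - 3)^2)) - 5 = -50] common factor -5 (LHS and -50) — divide through, so factor: ((x - 3)^2) + 1 = 10.
Step 4. [((x - 3)^2) + 1 = 10] peel the +1: subtract 1 from each side, so sub: (x - 3)^2 = 9.
Step 5. [(x - 3)^2 = 9] √ both sides: 9 ≥ 0 gives two branches, so sqrt: x - 3 = 3 or -3.
Step 6. [x - 3 = 3 or -3] add 3: x sits inside (… - 3), so sub: x = 6 or 0.

Answer: x ∈ {0, 6}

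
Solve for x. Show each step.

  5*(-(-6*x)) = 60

Step 1. [5*(-(-6*x)) = 60] LHS = 5·(…); ÷5 both sides. So div: -(-6*x) = 12.
Step 2. [-(-6*x) = 12] flip signs both sides ⇒ neg: -6*x = -12.
Step 3. [-6*x = -12] leading coefficient -6: divide by -6. So div: x = 2.

Answer: x ∈ {2}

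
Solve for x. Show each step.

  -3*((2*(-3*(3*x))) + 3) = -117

Step 1. [-3*((2*(-3*(3*x))) + 3) = -117] divide by the outer -3 ⇒ div: (2*(-3*(3*x))) + 3 = 39.
Step 2. [(2*(-3*(3*x))) + 3 = 39] the outer +3 inverts by subtracting 3. So sub: 2*(-3*(3*x)) = 36.
Step 3. [2*(-3*(3*x)) = 36] LHS = 2·(…); ÷2 both sides ⇒ div: -3*(3*x) = 18.
Step 4. [-3*(3*x) = 18] divide by the outer -3, so div: 3*x = -6.
Step 5. [3*x = -6] leading coefficient 3: divide by 3 ⇒ div: x = -2.

Answer: x ∈ {-2}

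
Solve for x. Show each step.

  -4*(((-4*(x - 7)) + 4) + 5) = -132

Step 1. [-4*(((-4*(x - 7)) + 4) + 5) = -132] divide by the outer -4, so div: ((-4*(x - 7)) + 4) + 5 = 33.
Step 2. [((-4*(x - 7)) + 4) + 5 = 33] the outer +5 inverts by subtracting 5. So sub: (-4*(x - 7)) + 4 = 28.
Step 3. [(-4*(x - 7)) + 4 = 28] common factor -4 (LHS and 28) — divide through. So factor: (x - 7) - 1 = -7.
Step 4. [(x - 7) - 1 = -7] the outer -1 inverts by adding 1, so sub: x - 7 = -6.
Step 5. [x - 7 = -6] add 7: x sits inside (… - 7) ⇒ sub: x = 1.

Answer: x ∈ {1}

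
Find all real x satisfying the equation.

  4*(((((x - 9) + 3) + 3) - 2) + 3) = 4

Step 1. [4*(((((x - 9) + 3) + 3) - 2) + 3) = 4] divide by the outer 4, so div: ((((x - 9) + 3) + 3) - 2) + 3 = 1.
Step 2. [((((x - 9) + 3) + 3) - 2) + 3 = 1] +3 is outermost — subtract 3 both sides ⇒ sub: (((x - 9) + 3) + 3) - 2 = -2.
Step 3. [(((x - 9) + 3) + 3) - 2 = -2] -2 is outermost — add 2 both sides. So sub: ((x - 9) + 3) + 3 = 0.
Step 4. [((x - 9) + 3) + 3 = 0] 3 comes off first (subtract 3) ⇒ sub: (x - 9) + 3 = -3.
Step 5. [(x - 9) + 3 = -3] peel the +3: subtract 3 from each side ⇒ sub: x - 9 = -6.
Step 6. [x - 9 = -6] add 9: x sits inside (… - 9) ⇒ sub: x = 3.

Answer: x ∈ {3}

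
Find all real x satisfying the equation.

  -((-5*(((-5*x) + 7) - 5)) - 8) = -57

Step 1. [-((-5*(((-5*x) + 7) - 5)) - 8) = -57] flip signs both sides. So neg: (-5*(((-5*x) + 7) - 5)) - 8 = 57.
Step 2. [(-5*(((-5*x) + 7) - 5)) - 8 = 57] 8 comes off first (add 8), so sub: -5*(((-5*x) + 7) - 5) = 65.
Step 3. [-5*(((-5*x) + 7) - 5) = 65] divide by the outer -5, so div: ((-5*x) + 7) - 5 = -13.
Step 4. [((-5*x) + 7) - 5 = -13] peel the -5: add 5 from each side ⇒ sub: (-5*x) + 7 = -8.
Step 5. [(-5*x) + 7 = -8] peel the +7: subtract 7 from each side. So sub: -5*x = -15.
Step 6. [-5*x = -15] LHS = -5·(…); ÷-5 both sides, so div: x = 3.

Answer: x ∈ {3}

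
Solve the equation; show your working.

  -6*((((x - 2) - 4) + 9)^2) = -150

Step 1. [-6*((((x - 2) - 4) + 9)^2) = -150] leading coefficient -6: divide by -6. So div: (((x - 2) - 4) + 9)^2 = 25.
Step 2. [(((x - 2) - 4) + 9)^2 = 25] LHS squared, RHS 25 ≥ 0: apply √ (±), so sqrt: ((x - 2) - 4) + 9 = 5 or -5.
Step 3. [((x - 2) - 4) + 9 = 5 or -5] subtract 9: x sits inside (… + 9), so sub: (x - 2) - 4 = -4 or -14.
Step 4. [(x - 2) - 4 = -4 or -14] peel the -4: add 4 from each side, so sub: x - 2 = 0 or -10.
Step 5. [x - 2 = 0 or -10] peel the -2: add 2 from each side, so sub: x = 2 or -8.

Answer: x ∈ {-8, 2}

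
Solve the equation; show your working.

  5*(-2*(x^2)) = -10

Step 1. [5*(-2*(x^2)) = -10] 5 out front; divide by 5 ⇒ div: -2*(x^2) = -2.
Step 2. [-2*(x^2) = -2] -2 out front; divide by -2, so div: x^2 = 1.
Step 3. [x^2 = 1] √ both sides: 1 ≥ 0 gives two branches. So sqrt: x = 1 or -1.

Answer: x ∈ {-1, 1}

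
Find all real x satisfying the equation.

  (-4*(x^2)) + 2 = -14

Step 1. [(-4*(x^2)) + 2 = -14] 2 comes off first (subtract 2) ⇒ sub: -4*(x^2) = -16.
Step 2. [-4*(x^2) = -16] -4 out front; divide by -4, so div: x^2 = 4.
Step 3. [x^2 = 4] √ both sides: 4 ≥ 0 gives two branches ⇒ sqrt: x = 2 or -2.

Answer: x ∈ {-2, 2}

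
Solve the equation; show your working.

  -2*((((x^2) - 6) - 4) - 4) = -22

Step 1. [-2*((((x^2) - 6) - 4) - 4) = -22] -2·(inner) — divide through by -2 ⇒ div: (((x^2) - 6) - 4) - 4 = 11.
Step 2. [(((x^2) - 6) - 4) - 4 = 11] peel the -4: add 4 from each side, so sub: ((x^2) - 6) - 4 = 15.
Step 3. [((x^2) - 6) - 4 = 15] peel the -4: add 4 from each side, so sub: (x^2) - 6 = 19.
Step 4. [(x^2) - 6 = 19] add 6: x sits inside (… - 6) ⇒ sub: x^2 = 25.
Step 5. [x^2 = 25] √ both sides: 25 ≥ 0 gives two branches. So sqrt: x = 5 or -5.

Answer: x ∈ {-5, 5}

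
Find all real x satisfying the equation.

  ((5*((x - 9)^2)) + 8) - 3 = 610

Step 1. [((5*((x - 9)^2)) + 8) - 3 = 610] peel the -3: add 3 from each side ⇒ sub: (5*((x - 9)^2)) + 8 = 613.
Step 2. [(5*((x - 9)^2)) + 8 = 613] 8 comes off first (subtract 8). So sub: 5*((x - 9)^2) = 605.
Step 3. [5*((x - 9)^2) = 605] 5·(inner) — divide through by 5. So div: (x - 9)^2 = 121.
Step 4. [(x - 9)^2 = 121] √ both sides: 121 ≥ 0 gives two branches, so sqrt: x - 9 = 11 or -11.
Step 5. [x - 9 = 11 or -11] 9 comes off first (add 9) ⇒ sub: x = 20 or -2.

Answer: x ∈ {-2, 20}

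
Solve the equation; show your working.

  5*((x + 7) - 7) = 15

Step 1. [5*((x + 7) - 7) = 15] 5·(inner) — divide through by 5 ⇒ div: (x + 7) - 7 = 3.
Step 2. [(x + 7) - 7 = 3] 7 comes off first (add 7), so sub: x + 7 = 10.
Step 3. [x + 7 = 10] subtract 7: x sits inside (… + 7) ⇒ sub: x = 3.

Answer: x ∈ {3}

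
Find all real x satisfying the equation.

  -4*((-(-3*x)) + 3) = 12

Step 1. [-4*((-(-3*x)) + 3) = 12] -4·(inner) — divide through by -4 ⇒ div: (-(-3*x)) + 3 = -3.
Step 2. [(-(-3*x)) + 3 = -3] +3 is outermost — subtract 3 both sides, so sub: -(-3*x) = -6.
Step 3. [-(-3*x) = -6] flip signs both sides. So neg: -3*x = 6.
Step 4. [-3*x = 6] divide by the outer -3. So div: x = -2.

Answer: x ∈ {-2}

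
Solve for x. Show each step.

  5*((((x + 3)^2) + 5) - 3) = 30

Step 1. [5*((((x + 3)^2) + 5) - 3) = 30] 5·(inner) — divide through by 5 ⇒ div: (((x + 3)^2) + 5) - 3 = 6.
Step 2. [(((x + 3)^2) + 5) - 3 = 6] the outer -3 inverts by adding 3, so sub: ((x + 3)^2) + 5 = 9.
Step 3. [((x + 3)^2) + 5 = 9] subtract 5: x sits inside (… + 5). So sub: (x + 3)^2 = 4.
Step 4. [(x + 3)^2 = 4] √ both sides: 4 ≥ 0 gives two branches. So sqrt: x + 3 = 2 or -2.
Step 5. [x + 3 = 2 or -2] subtract 3: x sits inside (… + 3) ⇒ sub: x = -1 or -5.

Answer: x ∈ {-5, -1}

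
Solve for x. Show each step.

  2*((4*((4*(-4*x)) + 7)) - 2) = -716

Step 1. [2*((4*((4*(-4*x)) + 7)) - 2) = -716] LHS = 2·(…); ÷2 both sides ⇒ div: (4*((4*(-4*x)) + 7)) - 2 = -358.
Step 2. [(4*((4*(-4*x)) + 7)) - 2 = -358] add 2: x sits inside (… - 2). So sub: 4*((4*(-4*x)) + 7) = -356.
Step 3. [4*((4*(-4*x)) + 7) = -356] LHS = 4·(…); ÷4 both sides. So div: (4*(-4*x)) + 7 = -89.
Step 4. [(4*(-4*x)) + 7 = -89] 7 comes off first (subtract 7) ⇒ sub: 4*(-4*x) = -96.
Step 5. [4*(-4*x) = -96] 4 out front; divide by 4. So div: -4*x = -24.
Step 6. [-4*x = -24] LHS = -4·(…); ÷-4 both sides, so div: x = 6.

Answer: x ∈ {6}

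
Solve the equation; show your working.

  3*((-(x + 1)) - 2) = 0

Step 1. [3*((-(x + 1)) - 2) = 0] 3 out front; divide by 3. So div: (-(x + 1)) - 2 = 0.
Step 2. [(-(x + 1)) - 2 = 0] add 2: x sits inside (… - 2). So sub: -(x + 1) = 2.
Step 3. [-(x + 1) = 2] LHS negated; negate both sides ⇒ neg: x + 1 = -2.
Step 4. [x + 1 = -2] +1 is outermost — subtract 1 both sides ⇒ sub: x = -3.

Answer: x ∈ {-3}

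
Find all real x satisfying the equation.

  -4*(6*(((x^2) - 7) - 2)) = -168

Step 1. [-4*(6*(((x^2) - 7) - 2)) = -168] LHS = -4·(…); ÷-4 both sides ⇒ div: 6*(((x^2) - 7) - 2) = 42.
Step 2. [6*(((x^2) - 7) - 2) = 42] 6 out front; divide by 6 ⇒ div: ((x^2) - 7) - 2 = 7.
Step 3. [((x^2) - 7) - 2 = 7] peel the -2: add 2 from each side. So sub: (x^2) - 7 = 9.
Step 4. [(x^2) - 7 = 9] add 7: x sits inside (… - 7). So sub: x^2 = 16.
Step 5. [x^2 = 16] √ both sides: 16 ≥ 0 gives two branches. So sqrt: x = 4 or -4.

Answer: x ∈ {-4, 4}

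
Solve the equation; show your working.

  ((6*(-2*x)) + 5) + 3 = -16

Step 1. [((6*(-2*x)) + 5) + 3 = -16] +3 is outermost — subtract 3 both sides ⇒ sub: (6*(-2*x)) + 5 = -19.
Step 2. [(6*(-2*x)) + 5 = -19] +5 is outermost — subtract 5 both sides ⇒ sub: 6*(-2*x) = -24.
Step 3. [6*(-2*x) = -24] 6 out front; divide by 6, so div: -2*x = -4.
Step 4. [-2*x = -4] leading coefficient -2: divide by -2 ⇒ div: x = 2.

Answer: x ∈ {2}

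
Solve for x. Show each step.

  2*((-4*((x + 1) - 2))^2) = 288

Step 1. [2*((-4*((x + 1) - 2))^2) = 288] LHS = 2·(…); ÷2 both sides ⇒ div: (-4*((x + 1) - 2))^2 = 144.
Step 2. [(-4*((x + 1) - 2))^2 = 144] LHS squared, RHS 144 ≥ 0: apply √ (±) ⇒ sqrt: -4*((x + 1) - 2) = 12 or -12.
Step 3. [-4*((x + 1) - 2) = 12 or -12] -4 out front; divide by -4. So div: (x + 1) - 2 = -3 or 3.
Step 4. [(x + 1) - 2 = -3 or 3] peel the -2: add 2 from each side. So sub: x + 1 = -1 or 5.
Step 5. [x + 1 = -1 or 5] the outer +1 inverts by subtracting 1. So sub: x = -2 or 4.

Answer: x ∈ {-2, 4}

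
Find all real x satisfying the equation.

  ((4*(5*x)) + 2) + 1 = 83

Step 1. [((4*(5*x)) + 2) + 1 = 83] 1 comes off first (subtract 1) ⇒ sub: (4*(5*x)) + 2 = 82.
Step 2. [(4*(5*x)) + 2 = 82] subtract 2: x sits inside (… + 2) ⇒ sub: 4*(5*x) = 80.
Step 3. [4*(5*x) = 80] LHS = 4·(…); ÷4 both sides. So div: 5*x = 20.
Step 4. [5*x = 20] LHS = 5·(…); ÷5 both sides. So div: x = 4.

Answer: x ∈ {4}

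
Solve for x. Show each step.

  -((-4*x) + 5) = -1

Step 1. [-((-4*x) + 5) = -1] LHS negated; negate both sides ⇒ neg: (-4*x) + 5 = 1.
Step 2. [(-4*x) + 5 = 1] 5 comes off first (subtract 5) ⇒ sub: -4*x = -4.
Step 3. [-4*x = -4] LHS = -4·(…); ÷-4 both sides, so div: x = 1.

Answer: x ∈ {1}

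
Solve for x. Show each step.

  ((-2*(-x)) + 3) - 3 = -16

Step 1. [((-2*(-x)) + 3) - 3 = -16] peel the -3: add 3 from each side ⇒ sub: (-2*(-x)) + 3 = -13.
Step 2. [(-2*(-x)) + 3 = -13] +3 is outermost — subtract 3 both sides ⇒ sub: -2*(-x) = -16.
Step 3. [-2*(-x) = -16] divide by the outer -2, so div: -x = 8.
Step 4. [-x = 8] leading − — multiply by −1, so neg: x = -8.

Answer: x ∈ {-8}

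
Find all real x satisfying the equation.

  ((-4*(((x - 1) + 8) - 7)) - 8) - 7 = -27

Step 1. [((-4*(((x - 1) + 8) - 7)) - 8) - 7 = -27] the outer -7 inverts by adding 7 ⇒ sub: (-4*(((x - 1) + 8) - 7)) - 8 = -20.
Step 2. [(-4*(((x - 1) + 8) - 7)) - 8 = -20] add 8: x sits inside (… - 8) ⇒ sub: -4*(((x - 1) + 8) - 7) = -12.
Step 3. [-4*(((x - 1) + 8) - 7) = -12] -4 out front; divide by -4 ⇒ div: ((x - 1) + 8) - 7 = 3.
Step 4. [((x - 1) + 8) - 7 = 3] peel the -7: add 7 from each side. So sub: (x - 1) + 8 = 10.
Step 5. [(x - 1) + 8 = 10] peel the +8: subtract 8 from each side, so sub: x - 1 = 2.
Step 6. [x - 1 = 2] peel the -1: add 1 from each side, so sub: x = 3.

Answer: x ∈ {3}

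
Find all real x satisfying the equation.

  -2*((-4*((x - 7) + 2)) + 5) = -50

Step 1. [-2*((-4*((x - 7) + 2)) + 5) = -50] -2 out front; divide by -2 ⇒ div: (-4*((x - 7) + 2)) + 5 = 25.
Step 2. [(-4*((x - 7) + 2)) + 5 = 25] peel the +5: subtract 5 from each side. So sub: -4*((x - 7) + 2) = 20.
Step 3. [-4*((x - 7) + 2) = 20] -4 out front; divide by -4. So div: (x - 7) + 2 = -5.
Step 4. [(x - 7) + 2 = -5] peel the +2: subtract 2 from each side. So sub: x - 7 = -7.
Step 5. [x - 7 = -7] add 7: x sits inside (… - 7) ⇒ sub: x = 0.

Answer: x ∈ {0}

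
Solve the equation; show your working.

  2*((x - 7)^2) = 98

Step 1. [2*((x - 7)^2) = 98] leading coefficient 2: divide by 2. So div: (x - 7)^2 = 49.
Step 2. [(x - 7)^2 = 49] 49 ≥ 0, LHS is (·)² — take ±√, so sqrt: x - 7 = 7 or -7.
Step 3. [x - 7 = 7 or -7] the outer -7 inverts by adding 7. So sub: x = 14 or 0.

Answer: x ∈ {0, 14}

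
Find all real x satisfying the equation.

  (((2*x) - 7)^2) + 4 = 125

Step 1. [(((2*x) - 7)^2) + 4 = 125] the outer +4 inverts by subtracting 4 ⇒ sub: ((2*x) - 7)^2 = 121.
Step 2. [((2*x) - 7)^2 = 121] 121 ≥ 0, LHS is (·)² — take ±√. So sqrt: (2*x) - 7 = 11 or -11.
Step 3. [(2*x) - 7 = 11 or -11] 7 comes off first (add 7). So sub: 2*x = 18 or -4.
Step 4. [2*x = 18 or -4] divide by the outer 2, so div: x = 9 or -2.

Answer: x ∈ {-2, 9}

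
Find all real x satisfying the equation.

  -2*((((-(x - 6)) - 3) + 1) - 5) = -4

Step 1. [-2*((((-(x - 6)) - 3) + 1) - 5) = -4] -2·(inner) — divide through by -2, so div: (((-(x - 6)) - 3) + 1) - 5 = 2.
Step 2. [(((-(x - 6)) - 3) + 1) - 5 = 2] the outer -5 inverts by adding 5, so sub: ((-(x - 6)) - 3) + 1 = 7.
Step 3. [((-(x - 6)) - 3) + 1 = 7] subtract 1: x sits inside (… + 1), so sub: (-(x - 6)) - 3 = 6.
Step 4. [(-(x - 6)) - 3 = 6] the outer -3 inverts by adding 3, so sub: -(x - 6) = 9.
Step 5. [-(x - 6) = 9] leading − — multiply by −1. So neg: x - 6 = -9.
Step 6. [x - 6 = -9] the outer -6 inverts by adding 6. So sub: x = -3.

Answer: x ∈ {-3}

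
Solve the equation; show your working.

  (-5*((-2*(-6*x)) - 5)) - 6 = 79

Step 1. [(-5*((-2*(-6*x)) - 5)) - 6 = 79] 6 comes off first (add 6). So sub: -5*((-2*(-6*x)) - 5) = 85.
Step 2. [-5*((-2*(-6*x)) - 5) = 85] divide by the outer -5 ⇒ div: (-2*(-6*x)) - 5 = -17.
Step 3. [(-2*(-6*x)) - 5 = -17] 5 comes off first (add 5). So sub: -2*(-6*x) = -12.
Step 4. [-2*(-6*x) = -12] -2·(inner) — divide through by -2. So div: -6*x = 6.
Step 5. [-6*x = 6] leading coefficient -6: divide by -6. So div: x = -1.

Answer: x ∈ {-1}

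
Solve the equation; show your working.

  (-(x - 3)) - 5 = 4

Step 1. [(-(x - 3)) - 5 = 4] 5 comes off first (add 5), so sub: -(x - 3) = 9.
Step 2. [-(x - 3) = 9] flip signs both sides. So neg: x - 3 = -9.
Step 3. [x - 3 = -9] add 3: x sits inside (… - 3) ⇒ sub: x = -6.

Answer: x ∈ {-6}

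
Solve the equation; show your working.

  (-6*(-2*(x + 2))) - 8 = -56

Step 1. [(-6*(-2*(x + 2))) - 8 = -56] 8 comes off first (add 8), so sub: -6*(-2*(x + 2)) = -48.
Step 2. [-6*(-2*(x + 2)) = -48] -6·(inner) — divide through by -6. So div: -2*(x + 2) = 8.
Step 3. [-2*(x + 2) = 8] divide by the outer -2 ⇒ div: x + 2 = -4.
Step 4. [x + 2 = -4] the outer +2 inverts by subtracting 2. So sub: x = -6.

Answer: x ∈ {-6}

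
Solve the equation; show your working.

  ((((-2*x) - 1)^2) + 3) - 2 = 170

Step 1. [((((-2*x) - 1)^2) + 3) - 2 = 170] add 2: x sits inside (… - 2) ⇒ sub: (((-2*x) - 1)^2) + 3 = 172.
Step 2. [(((-2*x) - 1)^2) + 3 = 172] +3 is outermost — subtract 3 both sides. So sub: ((-2*x) - 1)^2 = 169.
Step 3. [((-2*x) - 1)^2 = 169] √ both sides: 169 ≥ 0 gives two branches. So sqrt: (-2*x) - 1 = 13 or -13.
Step 4. [(-2*x) - 1 = 13 or -13] 1 comes off first (add 1) ⇒ sub: -2*x = 14 or -12.
Step 5. [-2*x = 14 or -12] leading coefficient -2: divide by -2. So div: x = -7 or 6.

Answer: x ∈ {-7, 6}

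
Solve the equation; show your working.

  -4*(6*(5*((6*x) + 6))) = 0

Step 1. [-4*(6*(5*((6*x) + 6))) = 0] LHS = -4·(…); ÷-4 both sides, so div: 6*(5*((6*x) + 6)) = 0.
Step 2. [6*(5*((6*x) + 6)) = 0] LHS = 6·(…); ÷6 both sides. So div: 5*((6*x) + 6) = 0.
Step 3. [5*((6*x) + 6) = 0] LHS = 5·(…); ÷5 both sides, so div: (6*x) + 6 = 0.
Step 4. [(6*x) + 6 = 0] 6 divides every term; factor it out, so factor: x + 1 = 0.
Step 5. [x + 1 = 0] peel the +1: subtract 1 from each side. So sub: x = -1.

Answer: x ∈ {-1}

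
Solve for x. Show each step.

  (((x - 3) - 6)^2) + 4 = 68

Step 1. [(((x - 3) - 6)^2) + 4 = 68] +4 is outermost — subtract 4 both sides. So sub: ((x - 3) - 6)^2 = 64.
Step 2. [((x - 3) - 6)^2 = 64] √ both sides: 64 ≥ 0 gives two branches, so sqrt: (x - 3) - 6 = 8 or -8.
Step 3. [(x - 3) - 6 = 8 or -8] 6 comes off first (add 6) ⇒ sub: x - 3 = 14 or -2.
Step 4. [x - 3 = 14 or -2] 3 comes off first (add 3) ⇒ sub: x = 17 or 1.

Answer: x ∈ {1, 17}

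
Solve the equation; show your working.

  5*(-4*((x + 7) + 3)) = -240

Step 1. [5*(-4*((x + 7) + 3)) = -240] LHS = 5·(…); ÷5 both sides. So div: -4*((x + 7) + 3) = -48.
Step 2. [-4*((x + 7) + 3) = -48] -4 out front; divide by -4, so div: (x + 7) + 3 = 12.
Step 3. [(x + 7) + 3 = 12] 3 comes off first (subtract 3) ⇒ sub: x + 7 = 9.
Step 4. [x + 7 = 9] +7 is outermost — subtract 7 both sides ⇒ sub: x = 2.

Answer: x ∈ {2}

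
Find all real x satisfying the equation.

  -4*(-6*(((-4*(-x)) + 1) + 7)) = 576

Step 1. [-4*(-6*(((-4*(-x)) + 1) + 7)) = 576] -4 out front; divide by -4, so div: -6*(((-4*(-x)) + 1) + 7) = -144.
Step 2. [-6*(((-4*(-x)) + 1) + 7) = -144] leading coefficient -6: divide by -6, so div: ((-4*(-x)) + 1) + 7 = 24.
Step 3. [((-4*(-x)) + 1) + 7 = 24] peel the +7: subtract 7 from each side, so sub: (-4*(-x)) + 1 = 17.
Step 4. [(-4*(-x)) + 1 = 17] 1 comes off first (subtract 1). So sub: -4*(-x) = 16.
Step 5. [-4*(-x) = 16] leading coefficient -4: divide by -4 ⇒ div: -x = -4.
Step 6. [-x = -4] flip signs both sides. So neg: x = 4.

Answer: x ∈ {4}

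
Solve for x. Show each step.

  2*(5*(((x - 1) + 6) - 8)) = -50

Step 1. [2*(5*(((x - 1) + 6) - 8)) = -50] 2 out front; divide by 2, so div: 5*(((x - 1) + 6) - 8) = -25.
Step 2. [5*(((x - 1) + 6) - 8) = -25] LHS = 5·(…); ÷5 both sides ⇒ div: ((x - 1) + 6) - 8 = -5.
Step 3. [((x - 1) + 6) - 8 = -5] peel the -8: add 8 from each side. So sub: (x - 1) + 6 = 3.
Step 4. [(x - 1) + 6 = 3] +6 is outermost — subtract 6 both sides. So sub: x - 1 = -3.
Step 5. [x - 1 = -3] -1 is outermost — add 1 both sides ⇒ sub: x = -2.

Answer: x ∈ {-2}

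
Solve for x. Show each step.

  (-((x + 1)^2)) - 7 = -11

Step 1. [(-((x + 1)^2)) - 7 = -11] add 7: x sits inside (… - 7). So sub: -((x + 1)^2) = -4.
Step 2. [-((x + 1)^2) = -4] flip signs both sides ⇒ neg: (x + 1)^2 = 4.
Step 3. [(x + 1)^2 = 4] √ both sides: 4 ≥ 0 gives two branches, so sqrt: x + 1 = 2 or -2.
Step 4. [x + 1 = 2 or -2] the outer +1 inverts by subtracting 1. So sub: x = 1 or -3.

Answer: x ∈ {-3, 1}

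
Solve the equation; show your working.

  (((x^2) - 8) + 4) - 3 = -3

Step 1. [(((x^2) - 8) + 4) - 3 = -3] 3 comes off first (add 3), so sub: ((x^2) - 8) + 4 = 0.
Step 2. [((x^2) - 8) + 4 = 0] 4 comes off first (subtract 4) ⇒ sub: (x^2) - 8 = -4.
Step 3. [(x^2) - 8 = -4] add 8: x sits inside (… - 8), so sub: x^2 = 4.
Step 4. [x^2 = 4] √ both sides: 4 ≥ 0 gives two branches. So sqrt: x = 2 or -2.

Answer: x ∈ {-2, 2}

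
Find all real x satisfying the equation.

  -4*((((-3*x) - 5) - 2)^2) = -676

Step 1. [-4*((((-3*x) - 5) - 2)^2) = -676] leading coefficient -4: divide by -4. So div: (((-3*x) - 5) - 2)^2 = 169.
Step 2. [(((-3*x) - 5) - 2)^2 = 169] √ both sides: 169 ≥ 0 gives two branches. So sqrt: ((-3*x) - 5) - 2 = 13 or -13.
Step 3. [((-3*x) - 5) - 2 = 13 or -13] -2 is outermost — add 2 both sides ⇒ sub: (-3*x) - 5 = 15 or -11.
Step 4. [(-3*x) - 5 = 15 or -11] add 5: x sits inside (… - 5). So sub: -3*x = 20 or -6.
Step 5. [-3*x = 20 or -6] LHS = -3·(…); ÷-3 both sides, so div: x = -20/3 or 2.

Answer: x ∈ {-20/3, 2}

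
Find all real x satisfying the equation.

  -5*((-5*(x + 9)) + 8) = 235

Step 1. [-5*((-5*(x + 9)) + 8) = 235] -5·(inner) — divide through by -5 ⇒ div: (-5*(x + 9)) + 8 = -47.
Step 2. [(-5*(x + 9)) + 8 = -47] peel the +8: subtract 8 from each side. So sub: -5*(x + 9) = -55.
Step 3. [-5*(x + 9) = -55] divide by the outer -5. So div: x + 9 = 11.
Step 4. [x + 9 = 11] peel the +9: subtract 9 from each side, so sub: x = 2.

Answer: x ∈ {2}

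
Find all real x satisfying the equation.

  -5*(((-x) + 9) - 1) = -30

Step 1. [-5*(((-x) + 9) - 1) = -30] leading coefficient -5: divide by -5, so div: ((-x) + 9) - 1 = 6.
Step 2. [((-x) + 9) - 1 = 6] 1 comes off first (add 1), so sub: (-x) + 9 = 7.
Step 3. [(-x) + 9 = 7] 9 comes off first (subtract 9) ⇒ sub: -x = -2.
Step 4. [-x = -2] flip signs both sides. So neg: x = 2.

Answer: x ∈ {2}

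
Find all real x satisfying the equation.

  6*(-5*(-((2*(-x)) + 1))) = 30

Step 1. [6*(-5*(-((2*(-x)) + 1))) = 30] 6·(inner) — divide through by 6 ⇒ div: -5*(-((2*(-x)) + 1)) = 5.
Step 2. [-5*(-((2*(-x)) + 1)) = 5] leading coefficient -5: divide by -5. So div: -((2*(-x)) + 1) = -1.
Step 3. [-((2*(-x)) + 1) = -1] flip signs both sides. So neg: (2*(-x)) + 1 = 1.
Step 4. [(2*(-x)) + 1 = 1] 1 comes off first (subtract 1) ⇒ sub: 2*(-x) = 0.
Step 5. [2*(-x) = 0] divide by the outer 2. So div: -x = 0.
Step 6. [-x = 0] leading − — multiply by −1. So neg: x = 0.

Answer: x ∈ {0}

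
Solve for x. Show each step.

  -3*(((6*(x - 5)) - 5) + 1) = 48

Step 1. [-3*(((6*(x - 5)) - 5) + 1) = 48] -3 out front; divide by -3, so div: ((6*(x - 5)) - 5) + 1 = -16.
Step 2. [((6*(x - 5)) - 5) + 1 = -16] subtract 1: x sits inside (… + 1) ⇒ sub: (6*(x - 5)) - 5 = -17.
Step 3. [(6*(x - 5)) - 5 = -17] add 5: x sits inside (… - 5) ⇒ sub: 6*(x - 5) = -12.
Step 4. [6*(x - 5) = -12] divide by the outer 6 ⇒ div: x - 5 = -2.
Step 5. [x - 5 = -2] 5 comes off first (add 5) ⇒ sub: x = 3.

Answer: x ∈ {3}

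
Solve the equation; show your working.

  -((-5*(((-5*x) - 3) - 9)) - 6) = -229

Step 1. [-((-5*(((-5*x) - 3) - 9)) - 6) = -229] leading − — multiply by −1, so neg: (-5*(((-5*x) - 3) - 9)) - 6 = 229.
Step 2. [(-5*(((-5*x) - 3) - 9)) - 6 = 229] -6 is outermost — add 6 both sides ⇒ sub: -5*(((-5*x) - 3) - 9) = 235.
Step 3. [-5*(((-5*x) - 3) - 9) = 235] divide by the outer -5, so div: ((-5*x) - 3) - 9 = -47.
Step 4. [((-5*x) - 3) - 9 = -47] the outer -9 inverts by adding 9, so sub: (-5*x) - 3 = -38.
Step 5. [(-5*x) - 3 = -38] the outer -3 inverts by adding 3, so sub: -5*x = -35.
Step 6. [-5*x = -35] LHS = -5·(…); ÷-5 both sides ⇒ div: x = 7.

Answer: x ∈ {7}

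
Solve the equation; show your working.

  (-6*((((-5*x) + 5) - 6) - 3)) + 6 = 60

Step 1. [(-6*((((-5*x) + 5) - 6) - 3)) + 6 = 60] -6 | LHS and -6 | 60: pull -6 out ⇒ factor: ((((-5*x) + 5) - 6) - 3) - 1 = -10.
Step 2. [((((-5*x) + 5) - 6) - 3) - 1 = -10] -1 is outermost — add 1 both sides. So sub: (((-5*x) + 5) - 6) - 3 = -9.
Step 3. [(((-5*x) + 5) - 6) - 3 = -9] 3 comes off first (add 3), so sub: ((-5*x) + 5) - 6 = -6.
Step 4. [((-5*x) + 5) - 6 = -6] -6 is outermost — add 6 both sides, so sub: (-5*x) + 5 = 0.
Step 5. [(-5*x) + 5 = 0] common factor -5 (LHS and 0) — divide through. So factor: x - 1 = 0.
Step 6. [x - 1 = 0] the outer -1 inverts by adding 1 ⇒ sub: x = 1.

Answer: x ∈ {1}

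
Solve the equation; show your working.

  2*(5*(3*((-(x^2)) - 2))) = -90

Step 1. [2*(5*(3*((-(x^2)) - 2))) = -90] LHS = 2·(…); ÷2 both sides ⇒ div: 5*(3*((-(x^2)) - 2)) = -45.
Step 2. [5*(3*((-(x^2)) - 2)) = -45] divide by the outer 5 ⇒ div: 3*((-(x^2)) - 2) = -9.
Step 3. [3*((-(x^2)) - 2) = -9] LHS = 3·(…); ÷3 both sides ⇒ div: (-(x^2)) - 2 = -3.
Step 4. [(-(x^2)) - 2 = -3] add 2: x sits inside (… - 2) ⇒ sub: -(x^2) = -1.
Step 5. [-(x^2) = -1] leading − — multiply by −1 ⇒ neg: x^2 = 1.
Step 6. [x^2 = 1] √ both sides: 1 ≥ 0 gives two branches. So sqrt: x = 1 or -1.

Answer: x ∈ {-1, 1}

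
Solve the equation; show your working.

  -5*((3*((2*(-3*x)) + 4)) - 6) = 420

Step 1. [-5*((3*((2*(-3*x)) + 4)) - 6) = 420] divide by the outer -5. So div: (3*((2*(-3*x)) + 4)) - 6 = -84.
Step 2. [(3*((2*(-3*x)) + 4)) - 6 = -84] 3 divides every term; factor it out. So factor: ((2*(-3*x)) + 4) - 2 = -28.
Step 3. [((2*(-3*x)) + 4) - 2 = -28] add 2: x sits inside (… - 2) ⇒ sub: (2*(-3*x)) + 4 = -26.
Step 4. [(2*(-3*x)) + 4 = -26] 4 comes off first (subtract 4), so sub: 2*(-3*x) = -30.
Step 5. [2*(-3*x) = -30] 2·(inner) — divide through by 2, so div: -3*x = -15.
Step 6. [-3*x = -15] -3 out front; divide by -3 ⇒ div: x = 5.

Answer: x ∈ {5}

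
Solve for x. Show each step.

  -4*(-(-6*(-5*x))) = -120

Step 1. [-4*(-(-6*(-5*x))) = -120] divide by the outer -4. So div: -(-6*(-5*x)) = 30.
Step 2. [-(-6*(-5*x)) = 30] flip signs both sides ⇒ neg: -6*(-5*x) = -30.
Step 3. [-6*(-5*x) = -30] -6·(inner) — divide through by -6, so div: -5*x = 5.
Step 4. [-5*x = 5] -5·(inner) — divide through by -5 ⇒ div: x = -1.

Answer: x ∈ {-1}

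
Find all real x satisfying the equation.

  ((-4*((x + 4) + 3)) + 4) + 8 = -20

Step 1. [((-4*((x + 4) + 3)) + 4) + 8 = -20] 8 comes off first (subtract 8). So sub: (-4*((x + 4) + 3)) + 4 = -28.
Step 2. [(-4*((x + 4) + 3)) + 4 = -28] common factor -4 (LHS and -28) — divide through, so factor: ((x + 4) + 3) - 1 = 7.
Step 3. [((x + 4) + 3) - 1 = 7] the outer -1 inverts by adding 1 ⇒ sub: (x + 4) + 3 = 8.
Step 4. [(x + 4) + 3 = 8] 3 comes off first (subtract 3) ⇒ sub: x + 4 = 5.
Step 5. [x + 4 = 5] the outer +4 inverts by subtracting 4, so sub: x = 1.

Answer: x ∈ {1}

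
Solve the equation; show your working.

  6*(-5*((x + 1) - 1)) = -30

Step 1. [6*(-5*((x + 1) - 1)) = -30] LHS = 6·(…); ÷6 both sides, so div: -5*((x + 1) - 1) = -5.
Step 2. [-5*((x + 1) - 1) = -5] leading coefficient -5: divide by -5, so div: (x + 1) - 1 = 1.
Step 3. [(x + 1) - 1 = 1] the outer -1 inverts by adding 1 ⇒ sub: x + 1 = 2.
Step 4. [x + 1 = 2] subtract 1: x sits inside (… + 1). So sub: x = 1.

Answer: x ∈ {1}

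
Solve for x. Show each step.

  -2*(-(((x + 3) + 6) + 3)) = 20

Step 1. [-2*(-(((x + 3) + 6) + 3)) = 20] divide by the outer -2 ⇒ div: -(((x + 3) + 6) + 3) = -10.
Step 2. [-(((x + 3) + 6) + 3) = -10] flip signs both sides, so neg: ((x + 3) + 6) + 3 = 10.
Step 3. [((x + 3) + 6) + 3 = 10] subtract 3: x sits inside (… + 3). So sub: (x + 3) + 6 = 7.
Step 4. [(x + 3) + 6 = 7] +6 is outermost — subtract 6 both sides. So sub: x + 3 = 1.
Step 5. [x + 3 = 1] subtract 3: x sits inside (… + 3), so sub: x = -2.

Answer: x ∈ {-2}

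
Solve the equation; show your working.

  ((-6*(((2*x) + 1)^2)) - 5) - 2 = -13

Step 1. [((-6*(((2*x) + 1)^2)) - 5) - 2 = -13] 2 comes off first (add 2) ⇒ sub: (-6*(((2*x) + 1)^2)) - 5 = -11.
Step 2. [(-6*(((2*x) + 1)^2)) - 5 = -11] 5 comes off first (add 5). So sub: -6*(((2*x) + 1)^2) = -6.
Step 3. [-6*(((2*x) + 1)^2) = -6] leading coefficient -6: divide by -6. So div: ((2*x) + 1)^2 = 1.
Step 4. [((2*x) + 1)^2 = 1] LHS squared, RHS 1 ≥ 0: apply √ (±) ⇒ sqrt: (2*x) + 1 = 1 or -1.
Step 5. [(2*x) + 1 = 1 or -1] subtract 1: x sits inside (… + 1). So sub: 2*x = 0 or -2.
Step 6. [2*x = 0 or -2] divide by the outer 2 ⇒ div: x = 0 or -1.

Answer: x ∈ {-1, 0}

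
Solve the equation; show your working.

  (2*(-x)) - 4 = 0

Step 1. [(2*(-x)) - 4 = 0] 2 | LHS and 2 | 0: pull 2 out, so factor: (-x) - 2 = 0.
Step 2. [(-x) - 2 = 0] -2 is outermost — add 2 both sides, so sub: -x = 2.
Step 3. [-x = 2] LHS negated; negate both sides, so neg: x = -2.

Answer: x ∈ {-2}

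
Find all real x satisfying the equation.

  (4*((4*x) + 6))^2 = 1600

Step 1. [(4*((4*x) + 6))^2 = 1600] 1600 ≥ 0, LHS is (·)² — take ±√ ⇒ sqrt: 4*((4*x) + 6) = 40 or -40.
Step 2. [4*((4*x) + 6) = 40 or -40] LHS = 4·(…); ÷4 both sides ⇒ div: (4*x) + 6 = 10 or -10.
Step 3. [(4*x) + 6 = 10 or -10] subtract 6: x sits inside (… + 6) ⇒ sub: 4*x = 4 or -16.
Step 4. [4*x = 4 or -16] divide by the outer 4. So div: x = 1 or -4.

Answer: x ∈ {-4, 1}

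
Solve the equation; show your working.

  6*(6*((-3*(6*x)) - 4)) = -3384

Step 1. [6*(6*((-3*(6*x)) - 4)) = -3384] LHS = 6·(…); ÷6 both sides ⇒ div: 6*((-3*(6*x)) - 4) = -564.
Step 2. [6*((-3*(6*x)) - 4) = -564] 6·(inner) — divide through by 6, so div: (-3*(6*x)) - 4 = -94.
Step 3. [(-3*(6*x)) - 4 = -94] -4 is outermost — add 4 both sides, so sub: -3*(6*x) = -90.
Step 4. [-3*(6*x) = -90] leading coefficient -3: divide by -3. So div: 6*x = 30.
Step 5. [6*x = 30] 6·(inner) — divide through by 6 ⇒ div: x = 5.

Answer: x ∈ {5}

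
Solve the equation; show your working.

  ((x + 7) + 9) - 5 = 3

Step 1. [((x + 7) + 9) - 5 = 3] -5 is outermost — add 5 both sides. So sub: (x + 7) + 9 = 8.
Step 2. [(x + 7) + 9 = 8] 9 comes off first (subtract 9), so sub: x + 7 = -1.
Step 3. [x + 7 = -1] 7 comes off first (subtract 7). So sub: x = -8.

Answer: x ∈ {-8}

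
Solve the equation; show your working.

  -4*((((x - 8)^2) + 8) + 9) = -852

Step 1. [-4*((((x - 8)^2) + 8) + 9) = -852] leading coefficient -4: divide by -4 ⇒ div: (((x - 8)^2) + 8) + 9 = 213.
Step 2. [(((x - 8)^2) + 8) + 9 = 213] peel the +9: subtract 9 from each side ⇒ sub: ((x - 8)^2) + 8 = 204.
Step 3. [((x - 8)^2) + 8 = 204] 8 comes off first (subtract 8), so sub: (x - 8)^2 = 196.
Step 4. [(x - 8)^2 = 196] 196 ≥ 0, LHS is (·)² — take ±√, so sqrt: x - 8 = 14 or -14.
Step 5. [x - 8 = 14 or -14] 8 comes off first (add 8), so sub: x = 22 or -6.

Answer: x ∈ {-6, 22}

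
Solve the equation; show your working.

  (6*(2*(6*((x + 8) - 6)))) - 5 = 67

Step 1. [(6*(2*(6*((x + 8) - 6)))) - 5 = 67] the outer -5 inverts by adding 5, so sub: 6*(2*(6*((x + 8) - 6))) = 72.
Step 2. [6*(2*(6*((x + 8) - 6))) = 72] leading coefficient 6: divide by 6. So div: 2*(6*((x + 8) - 6)) = 12.
Step 3. [2*(6*((x + 8) - 6)) = 12] LHS = 2·(…); ÷2 both sides. So div: 6*((x + 8) - 6) = 6.
Step 4. [6*((x + 8) - 6) = 6] leading coefficient 6: divide by 6. So div: (x + 8) - 6 = 1.
Step 5. [(x + 8) - 6 = 1] add 6: x sits inside (… - 6). So sub: x + 8 = 7.
Step 6. [x + 8 = 7] subtract 8: x sits inside (… + 8) ⇒ sub: x = -1.

Answer: x ∈ {-1}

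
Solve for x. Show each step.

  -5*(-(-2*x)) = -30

Step 1. [-5*(-(-2*x)) = -30] -5 out front; divide by -5. So div: -(-2*x) = 6.
Step 2. [-(-2*x) = 6] flip signs both sides. So neg: -2*x = -6.
Step 3. [-2*x = -6] -2 out front; divide by -2 ⇒ div: x = 3.

Answer: x ∈ {3}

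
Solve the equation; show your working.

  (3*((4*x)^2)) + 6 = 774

Step 1. [(3*((4*x)^2)) + 6 = 774] common factor 3 (LHS and 774) — divide through, so factor: ((4*x)^2) + 2 = 258.
Step 2. [((4*x)^2) + 2 = 258] 2 comes off first (subtract 2), so sub: (4*x)^2 = 256.
Step 3. [(4*x)^2 = 256] √ both sides: 256 ≥ 0 gives two branches ⇒ sqrt: 4*x = 16 or -16.
Step 4. [4*x = 16 or -16] 4 out front; divide by 4 ⇒ div: x = 4 or -4.

Answer: x ∈ {-4, 4}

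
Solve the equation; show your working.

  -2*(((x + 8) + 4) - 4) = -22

Step 1. [-2*(((x + 8) + 4) - 4) = -22] leading coefficient -2: divide by -2, so div: ((x + 8) + 4) - 4 = 11.
Step 2. [((x + 8) + 4) - 4 = 11] the outer -4 inverts by adding 4, so sub: (x + 8) + 4 = 15.
Step 3. [(x + 8) + 4 = 15] 4 comes off first (subtract 4) ⇒ sub: x + 8 = 11.
Step 4. [x + 8 = 11] the outer +8 inverts by subtracting 8. So sub: x = 3.

Answer: x ∈ {3}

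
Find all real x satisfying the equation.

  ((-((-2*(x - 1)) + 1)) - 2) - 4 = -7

Step 1. [((-((-2*(x - 1)) + 1)) - 2) - 4 = -7] the outer -4 inverts by adding 4. So sub: (-((-2*(x - 1)) + 1)) - 2 = -3.
Step 2. [(-((-2*(x - 1)) + 1)) - 2 = -3] peel the -2: add 2 from each side. So sub: -((-2*(x - 1)) + 1) = -1.
Step 3. [-((-2*(x - 1)) + 1) = -1] flip signs both sides. So neg: (-2*(x - 1)) + 1 = 1.
Step 4. [(-2*(x - 1)) + 1 = 1] subtract 1: x sits inside (… + 1). So sub: -2*(x - 1) = 0.
Step 5. [-2*(x - 1) = 0] -2 out front; divide by -2, so div: x - 1 = 0.
Step 6. [x - 1 = 0] the outer -1 inverts by adding 1 ⇒ sub: x = 1.

Answer: x ∈ {1}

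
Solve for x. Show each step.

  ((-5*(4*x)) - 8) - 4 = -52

Step 1. [((-5*(4*x)) - 8) - 4 = -52] the outer -4 inverts by adding 4. So sub: (-5*(4*x)) - 8 = -48.
Step 2. [(-5*(4*x)) - 8 = -48] add 8: x sits inside (… - 8), so sub: -5*(4*x) = -40.
Step 3. [-5*(4*x) = -40] -5 out front; divide by -5, so div: 4*x = 8.
Step 4. [4*x = 8] leading coefficient 4: divide by 4, so div: x = 2.

Answer: x ∈ {2}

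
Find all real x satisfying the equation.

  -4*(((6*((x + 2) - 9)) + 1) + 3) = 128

Step 1. [-4*(((6*((x + 2) - 9)) + 1) + 3) = 128] -4·(inner) — divide through by -4, so div: ((6*((x + 2) - 9)) + 1) + 3 = -32.
Step 2. [((6*((x + 2) - 9)) + 1) + 3 = -32] 3 comes off first (subtract 3). So sub: (6*((x + 2) - 9)) + 1 = -35.
Step 3. [(6*((x + 2) - 9)) + 1 = -35] the outer +1 inverts by subtracting 1 ⇒ sub: 6*((x + 2) - 9) = -36.
Step 4. [6*((x + 2) - 9) = -36] 6·(inner) — divide through by 6. So div: (x + 2) - 9 = -6.
Step 5. [(x + 2) - 9 = -6] 9 comes off first (add 9) ⇒ sub: x + 2 = 3.
Step 6. [x + 2 = 3] the outer +2 inverts by subtracting 2 ⇒ sub: x = 1.

Answer: x ∈ {1}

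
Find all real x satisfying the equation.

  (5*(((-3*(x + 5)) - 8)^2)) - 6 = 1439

Step 1. [(5*(((-3*(x + 5)) - 8)^2)) - 6 = 1439] the outer -6 inverts by adding 6 ⇒ sub: 5*(((-3*(x + 5)) - 8)^2) = 1445.
Step 2. [5*(((-3*(x + 5)) - 8)^2) = 1445] 5·(inner) — divide through by 5 ⇒ div: ((-3*(x + 5)) - 8)^2 = 289.
Step 3. [((-3*(x + 5)) - 8)^2 = 289] 289 ≥ 0, LHS is (·)² — take ±√ ⇒ sqrt: (-3*(x + 5)) - 8 = 17 or -17.
Step 4. [(-3*(x + 5)) - 8 = 17 or -17] 8 comes off first (add 8) ⇒ sub: -3*(x + 5) = 25 or -9.
Step 5. [-3*(x + 5) = 25 or -9] leading coefficient -3: divide by -3, so div: x + 5 = -25/3 or 3.
Step 6. [x + 5 = -25/3 or 3] peel the +5: subtract 5 from each side ⇒ sub: x = -40/3 or -2.

Answer: x ∈ {-40/3, -2}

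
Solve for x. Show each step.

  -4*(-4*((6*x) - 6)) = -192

Step 1. [-4*(-4*((6*x) - 6)) = -192] leading coefficient -4: divide by -4. So div: -4*((6*x) - 6) = 48.
Step 2. [-4*((6*x) - 6) = 48] divide by the outer -4, so div: (6*x) - 6 = -12.
Step 3. [(6*x) - 6 = -12] common factor 6 (LHS and -12) — divide through, so factor: x - 1 = -2.
Step 4. [x - 1 = -2] peel the -1: add 1 from each side ⇒ sub: x = -1.

Answer: x ∈ {-1}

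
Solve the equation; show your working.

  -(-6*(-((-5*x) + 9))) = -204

Step 1. [-(-6*(-((-5*x) + 9))) = -204] LHS negated; negate both sides, so neg: -6*(-((-5*x) + 9)) = 204.
Step 2. [-6*(-((-5*x) + 9)) = 204] LHS = -6·(…); ÷-6 both sides. So div: -((-5*x) + 9) = -34.
Step 3. [-((-5*x) + 9) = -34] leading − — multiply by −1, so neg: (-5*x) + 9 = 34.
Step 4. [(-5*x) + 9 = 34] peel the +9: subtract 9 from each side ⇒ sub: -5*x = 25.
Step 5. [-5*x = 25] divide by the outer -5, so div: x = -5.

Answer: x ∈ {-5}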